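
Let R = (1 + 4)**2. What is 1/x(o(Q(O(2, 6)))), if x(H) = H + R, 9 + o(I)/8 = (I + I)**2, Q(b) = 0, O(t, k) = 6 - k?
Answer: -1/47 ≈ -0.021277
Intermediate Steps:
o(I) = -72 + 32*I**2 (o(I) = -72 + 8*(I + I)**2 = -72 + 8*(2*I)**2 = -72 + 8*(4*I**2) = -72 + 32*I**2)
R = 25 (R = 5**2 = 25)
x(H) = 25 + H (x(H) = H + 25 = 25 + H)
1/x(o(Q(O(2, 6)))) = 1/(25 + (-72 + 32*0**2)) = 1/(25 + (-72 + 32*0)) = 1/(25 + (-72 + 0)) = 1/(25 - 72) = 1/(-47) = -1/47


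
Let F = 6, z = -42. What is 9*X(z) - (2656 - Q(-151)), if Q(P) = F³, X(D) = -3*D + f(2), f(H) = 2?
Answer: -1288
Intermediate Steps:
X(D) = 2 - 3*D (X(D) = -3*D + 2 = 2 - 3*D)
Q(P) = 216 (Q(P) = 6³ = 216)
9*X(z) - (2656 - Q(-151)) = 9*(2 - 3*(-42)) - (2656 - 1*216) = 9*(2 + 126) - (2656 - 216) = 9*128 - 1*2440 = 1152 - 2440 = -1288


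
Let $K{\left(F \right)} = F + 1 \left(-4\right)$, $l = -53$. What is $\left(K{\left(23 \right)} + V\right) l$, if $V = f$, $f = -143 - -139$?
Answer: $-795$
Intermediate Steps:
$K{\left(F \right)} = -4 + F$ ($K{\left(F \right)} = F - 4 = -4 + F$)
$f = -4$ ($f = -143 + 139 = -4$)
$V = -4$
$\left(K{\left(23 \right)} + V\right) l = \left(\left(-4 + 23\right) - 4\right) \left(-53\right) = \left(19 - 4\right) \left(-53\right) = 15 \left(-53\right) = -795$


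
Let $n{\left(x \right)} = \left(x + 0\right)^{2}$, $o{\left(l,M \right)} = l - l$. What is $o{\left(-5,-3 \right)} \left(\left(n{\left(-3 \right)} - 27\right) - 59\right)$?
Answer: $0$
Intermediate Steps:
$o{\left(l,M \right)} = 0$
$n{\left(x \right)} = x^{2}$
$o{\left(-5,-3 \right)} \left(\left(n{\left(-3 \right)} - 27\right) - 59\right) = 0 \left(\left(\left(-3\right)^{2} - 27\right) - 59\right) = 0 \left(\left(9 - 27\right) - 59\right) = 0 \left(-18 - 59\right) = 0 \left(-77\right) = 0$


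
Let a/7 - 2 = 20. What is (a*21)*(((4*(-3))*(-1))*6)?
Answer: 232848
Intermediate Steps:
a = 154 (a = 14 + 7*20 = 14 + 140 = 154)
(a*21)*(((4*(-3))*(-1))*6) = (154*21)*(((4*(-3))*(-1))*6) = 3234*(-12*(-1)*6) = 3234*(12*6) = 3234*72 = 232848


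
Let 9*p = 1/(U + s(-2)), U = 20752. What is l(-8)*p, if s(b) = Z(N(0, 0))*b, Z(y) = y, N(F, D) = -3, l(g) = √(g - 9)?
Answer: I*√17/186822 ≈ 2.207e-5*I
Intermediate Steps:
l(g) = √(-9 + g)
s(b) = -3*b
p = 1/186822 (p = 1/(9*(20752 - 3*(-2))) = 1/(9*(20752 + 6)) = (⅑)/20758 = (⅑)*(1/20758) = 1/186822 ≈ 5.3527e-6)
l(-8)*p = √(-9 - 8)*(1/186822) = √(-17)*(1/186822) = (I*√17)*(1/186822) = I*√17/186822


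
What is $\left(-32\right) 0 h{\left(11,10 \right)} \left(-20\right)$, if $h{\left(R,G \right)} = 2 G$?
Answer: $0$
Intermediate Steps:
$\left(-32\right) 0 h{\left(11,10 \right)} \left(-20\right) = \left(-32\right) 0 \cdot 2 \cdot 10 \left(-20\right) = 0 \cdot 20 \left(-20\right) = 0 \left(-20\right) = 0$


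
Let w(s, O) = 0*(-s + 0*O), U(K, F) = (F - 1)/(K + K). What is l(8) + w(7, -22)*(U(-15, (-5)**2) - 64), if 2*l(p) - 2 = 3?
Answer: 5/2 ≈ 2.5000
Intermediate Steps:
l(p) = 5/2 (l(p) = 1 + (1/2)*3 = 1 + 3/2 = 5/2)
U(K, F) = (-1 + F)/(2*K) (U(K, F) = (-1 + F)/((2*K)) = (-1 + F)*(1/(2*K)) = (-1 + F)/(2*K))
w(s, O) = 0 (w(s, O) = 0*(-s + 0) = 0*(-s) = 0)
l(8) + w(7, -22)*(U(-15, (-5)**2) - 64) = 5/2 + 0*((1/2)*(-1 + (-5)**2)/(-15) - 64) = 5/2 + 0*((1/2)*(-1/15)*(-1 + 25) - 64) = 5/2 + 0*((1/2)*(-1/15)*24 - 64) = 5/2 + 0*(-4/5 - 64) = 5/2 + 0*(-324/5) = 5/2 + 0 = 5/2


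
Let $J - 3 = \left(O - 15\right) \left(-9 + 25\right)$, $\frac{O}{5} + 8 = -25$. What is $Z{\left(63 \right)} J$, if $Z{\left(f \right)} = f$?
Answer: $-181251$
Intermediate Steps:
$O = -165$ ($O = -40 + 5 \left(-25\right) = -40 - 125 = -165$)
$J = -2877$ ($J = 3 + \left(-165 - 15\right) \left(-9 + 25\right) = 3 - 2880 = -2877$)
$Z{\left(63 \right)} J = 63 \left(-2877\right) = -181251$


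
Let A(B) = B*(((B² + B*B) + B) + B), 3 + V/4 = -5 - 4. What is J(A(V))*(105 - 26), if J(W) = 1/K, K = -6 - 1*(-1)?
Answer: -79/5 ≈ -15.800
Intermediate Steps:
K = -5 (K = -6 + 1 = -5)
V = -48 (V = -12 + 4*(-5 - 4) = -12 + 4*(-9) = -12 - 36 = -48)
A(B) = B*(2*B + 2*B²) (A(B) = B*(((B² + B²) + B) + B) = B*((2*B² + B) + B) = B*((B + 2*B²) + B) = B*(2*B + 2*B²))
J(W) = -⅕ (J(W) = 1/(-5) = -⅕)
J(A(V))*(105 - 26) = -(105 - 26)/5 = -⅕*79 = -79/5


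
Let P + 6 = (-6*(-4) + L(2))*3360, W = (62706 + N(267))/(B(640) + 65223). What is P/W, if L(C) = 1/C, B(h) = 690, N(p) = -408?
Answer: 301420149/3461 ≈ 87091.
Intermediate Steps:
W = 20766/21971 (W = (62706 - 408)/(690 + 65223) = 62298/65913 = 62298*(1/65913) = 20766/21971 ≈ 0.94516)
P = 82314 (P = -6 + (-6*(-4) + 1/2)*3360 = -6 + (24 + ½)*3360 = -6 + (49/2)*3360 = -6 + 82320 = 82314)
P/W = 82314/(20766/21971) = 82314*(21971/20766) = 301420149/3461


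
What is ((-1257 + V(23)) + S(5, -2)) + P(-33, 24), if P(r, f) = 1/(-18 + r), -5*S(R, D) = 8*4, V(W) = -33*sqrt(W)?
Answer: -322172/255 - 33*sqrt(23) ≈ -1421.7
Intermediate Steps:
S(R, D) = -32/5 (S(R, D) = -8*4/5 = -1/5*32 = -32/5)
((-1257 + V(23)) + S(5, -2)) + P(-33, 24) = ((-1257 - 33*sqrt(23)) - 32/5) + 1/(-18 - 33) = (-6317/5 - 33*sqrt(23)) + 1/(-51) = (-6317/5 - 33*sqrt(23)) - 1/51 = -322172/255 - 33*sqrt(23)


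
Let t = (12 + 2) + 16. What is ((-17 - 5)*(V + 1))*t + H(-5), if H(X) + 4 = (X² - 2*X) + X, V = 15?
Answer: -10534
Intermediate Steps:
t = 30 (t = 14 + 16 = 30)
H(X) = -4 + X² - X (H(X) = -4 + ((X² - 2*X) + X) = -4 + (X² - X) = -4 + X² - X)
((-17 - 5)*(V + 1))*t + H(-5) = ((-17 - 5)*(15 + 1))*30 + (-4 + (-5)² - 1*(-5)) = -22*16*30 + (-4 + 25 + 5) = -352*30 + 26 = -10560 + 26 = -10534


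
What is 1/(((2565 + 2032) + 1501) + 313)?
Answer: 1/6411 ≈ 0.00015598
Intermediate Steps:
1/(((2565 + 2032) + 1501) + 313) = 1/((4597 + 1501) + 313) = 1/(6098 + 313) = 1/6411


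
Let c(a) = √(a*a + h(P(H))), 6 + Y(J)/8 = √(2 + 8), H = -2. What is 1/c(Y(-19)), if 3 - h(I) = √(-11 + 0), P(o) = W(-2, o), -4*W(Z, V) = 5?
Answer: (2947 - 768*√10 - I*√11)^(-½) ≈ 0.043921 + 0.0001405*I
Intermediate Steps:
W(Z, V) = -5/4 (W(Z, V) = -¼*5 = -5/4)
P(o) = -5/4
h(I) = 3 - I*√11 (h(I) = 3 - √(-11 + 0) = 3 - √(-11) = 3 - I*√11)
Y(J) = -48 + 8*√10 (Y(J) = -48 + 8*√(2 + 8) = -48 + 8*√10)
c(a) = √(3 + a² - I*√11) (c(a) = √(a*a + (3 - I*√11)) = √(a² + (3 - I*√11)) = √(3 + a² - I*√11))
1/c(Y(-19)) = 1/(√(3 + (-48 + 8*√10)² - I*√11)) = (3 + (-48 + 8*√10)² - I*√11)^(-½)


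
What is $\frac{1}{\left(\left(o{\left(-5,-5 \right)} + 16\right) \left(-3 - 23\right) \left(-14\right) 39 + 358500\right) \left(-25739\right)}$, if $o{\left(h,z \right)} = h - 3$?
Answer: $- \frac{1}{12150558252} \approx -8.2301 \cdot 10^{-11}$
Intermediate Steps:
$o{\left(h,z \right)} = -3 + h$ ($o{\left(h,z \right)} = h - 3 = -3 + h$)
$\frac{1}{\left(\left(o{\left(-5,-5 \right)} + 16\right) \left(-3 - 23\right) \left(-14\right) 39 + 358500\right) \left(-25739\right)} = \frac{1}{\left(\left(\left(-3 - 5\right) + 16\right) \left(-3 - 23\right) \left(-14\right) 39 + 358500\right) \left(-25739\right)} = \frac{1}{\left(-8 + 16\right) \left(-26\right) \left(-14\right) 39 + 358500} \left(- \frac{1}{25739}\right) = \frac{1}{8 \left(-26\right) \left(-14\right) 39 + 358500} \left(- \frac{1}{25739}\right) = \frac{1}{\left(-208\right) \left(-14\right) 39 + 358500} \left(- \frac{1}{25739}\right) = \frac{1}{2912 \cdot 39 + 358500} \left(- \frac{1}{25739}\right) = \frac{1}{113568 + 358500} \left(- \frac{1}{25739}\right) = \frac{1}{472068} \left(- \frac{1}{25739}\right) = - \frac{1}{12150558252}$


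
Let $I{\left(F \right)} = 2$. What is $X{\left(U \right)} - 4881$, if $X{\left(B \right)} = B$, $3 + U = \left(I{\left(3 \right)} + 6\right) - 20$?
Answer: $-4896$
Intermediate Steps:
$U = -15$ ($U = -3 + \left(\left(2 + 6\right) - 20\right) = -3 + \left(8 - 20\right) = -3 - 12 = -15$)
$X{\left(U \right)} - 4881 = -15 - 4881 = -4896$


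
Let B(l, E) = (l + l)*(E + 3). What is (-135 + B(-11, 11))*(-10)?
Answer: 4430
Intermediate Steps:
B(l, E) = 2*l*(3 + E) (B(l, E) = (2*l)*(3 + E) = 2*l*(3 + E))
(-135 + B(-11, 11))*(-10) = (-135 + 2*(-11)*(3 + 11))*(-10) = (-135 + 2*(-11)*14)*(-10) = (-135 - 308)*(-10) = -443*(-10) = 4430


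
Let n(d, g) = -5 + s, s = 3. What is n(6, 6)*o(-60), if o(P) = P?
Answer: 120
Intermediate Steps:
n(d, g) = -2 (n(d, g) = -5 + 3 = -2)
n(6, 6)*o(-60) = -2*(-60) = 120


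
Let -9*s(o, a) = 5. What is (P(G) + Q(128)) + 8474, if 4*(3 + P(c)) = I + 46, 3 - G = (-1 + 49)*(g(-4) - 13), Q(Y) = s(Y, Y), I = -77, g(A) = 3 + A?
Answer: 304657/36 ≈ 8462.7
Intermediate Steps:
s(o, a) = -5/9 (s(o, a) = -⅑*5 = -5/9)
Q(Y) = -5/9
G = 675 (G = 3 - (-1 + 49)*((3 - 4) - 13) = 3 - 48*(-1 - 13) = 3 - 48*(-14) = 3 - 1*(-672) = 3 + 672 = 675)
P(c) = -43/4 (P(c) = -3 + (-77 + 46)/4 = -3 + (¼)*(-31) = -3 - 31/4 = -43/4)
(P(G) + Q(128)) + 8474 = (-43/4 - 5/9) + 8474 = -407/36 + 8474 = 304657/36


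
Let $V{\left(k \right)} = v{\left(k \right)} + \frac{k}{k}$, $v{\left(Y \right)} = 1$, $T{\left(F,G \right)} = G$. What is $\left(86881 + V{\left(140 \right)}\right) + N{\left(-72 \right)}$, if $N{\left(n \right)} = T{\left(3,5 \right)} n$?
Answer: $86523$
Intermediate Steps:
$N{\left(n \right)} = 5 n$
$V{\left(k \right)} = 2$ ($V{\left(k \right)} = 1 + \frac{k}{k} = 1 + 1 = 2$)
$\left(86881 + V{\left(140 \right)}\right) + N{\left(-72 \right)} = \left(86881 + 2\right) + 5 \left(-72\right) = 86883 - 360 = 86523$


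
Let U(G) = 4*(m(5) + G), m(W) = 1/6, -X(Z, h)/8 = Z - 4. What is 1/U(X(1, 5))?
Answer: 3/290 ≈ 0.010345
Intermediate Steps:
X(Z, h) = 32 - 8*Z (X(Z, h) = -8*(Z - 4) = -8*(-4 + Z) = 32 - 8*Z)
m(W) = 1/6
U(G) = 2/3 + 4*G (U(G) = 4*(1/6 + G) = 2/3 + 4*G)
1/U(X(1, 5)) = 1/(2/3 + 4*(32 - 8*1)) = 1/(2/3 + 4*(32 - 8)) = 1/(2/3 + 4*24) = 1/(2/3 + 96) = 1/(290/3) = 3/290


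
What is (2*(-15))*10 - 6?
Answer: -306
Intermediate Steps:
(2*(-15))*10 - 6 = -30*10 - 6 = -300 - 6 = -306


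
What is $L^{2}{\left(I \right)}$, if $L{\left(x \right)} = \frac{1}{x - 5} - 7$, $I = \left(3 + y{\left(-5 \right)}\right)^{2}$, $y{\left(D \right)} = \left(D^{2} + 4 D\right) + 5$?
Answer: $\frac{1315609}{26896} \approx 48.915$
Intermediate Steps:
$y{\left(D \right)} = 5 + D^{2} + 4 D$
$I = 169$ ($I = \left(3 + \left(5 + \left(-5\right)^{2} + 4 \left(-5\right)\right)\right)^{2} = \left(3 + \left(5 + 25 - 20\right)\right)^{2} = \left(3 + 10\right)^{2} = 13^{2} = 169$)
$L{\left(x \right)} = -7 + \frac{1}{-5 + x}$ ($L{\left(x \right)} = \frac{1}{-5 + x} - 7 = -7 + \frac{1}{-5 + x}$)
$L^{2}{\left(I \right)} = \left(\frac{36 - 1183}{-5 + 169}\right)^{2} = \left(\frac{36 - 1183}{164}\right)^{2} = \left(\frac{1}{164} \left(-1147\right)\right)^{2} = \left(- \frac{1147}{164}\right)^{2} = \frac{1315609}{26896}$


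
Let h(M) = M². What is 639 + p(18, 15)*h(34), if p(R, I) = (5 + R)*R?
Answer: 479223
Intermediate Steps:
p(R, I) = R*(5 + R)
639 + p(18, 15)*h(34) = 639 + (18*(5 + 18))*34² = 639 + (18*23)*1156 = 639 + 414*1156 = 639 + 478584 = 479223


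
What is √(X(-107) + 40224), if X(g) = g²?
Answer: √51673 ≈ 227.32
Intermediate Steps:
√(X(-107) + 40224) = √((-107)² + 40224) = √(11449 + 40224) = √51673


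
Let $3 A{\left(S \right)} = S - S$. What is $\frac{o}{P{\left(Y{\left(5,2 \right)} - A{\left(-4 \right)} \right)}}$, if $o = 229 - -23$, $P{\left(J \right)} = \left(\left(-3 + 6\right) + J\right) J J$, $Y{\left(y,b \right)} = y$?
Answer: $\frac{63}{50} \approx 1.26$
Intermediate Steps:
$A{\left(S \right)} = 0$ ($A{\left(S \right)} = \frac{S - S}{3} = \frac{1}{3} \cdot 0 = 0$)
$P{\left(J \right)} = J^{2} \left(3 + J\right)$ ($P{\left(J \right)} = \left(3 + J\right) J J = J \left(3 + J\right) J = J^{2} \left(3 + J\right)$)
$o = 252$ ($o = 229 + \left(-7 + 30\right) = 229 + 23 = 252$)
$\frac{o}{P{\left(Y{\left(5,2 \right)} - A{\left(-4 \right)} \right)}} = \frac{252}{\left(5 - 0\right)^{2} \left(3 + \left(5 - 0\right)\right)} = \frac{252}{\left(5 + 0\right)^{2} \left(3 + \left(5 + 0\right)\right)} = \frac{252}{5^{2} \left(3 + 5\right)} = \frac{252}{25 \cdot 8} = \frac{252}{200} = 252 \cdot \frac{1}{200} = \frac{63}{50}$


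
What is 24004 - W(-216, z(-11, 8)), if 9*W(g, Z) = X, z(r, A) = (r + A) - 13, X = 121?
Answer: 215915/9 ≈ 23991.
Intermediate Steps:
z(r, A) = -13 + A + r (z(r, A) = (A + r) - 13 = -13 + A + r)
W(g, Z) = 121/9 (W(g, Z) = (⅑)*121 = 121/9)
24004 - W(-216, z(-11, 8)) = 24004 - 1*121/9 = 24004 - 121/9 = 215915/9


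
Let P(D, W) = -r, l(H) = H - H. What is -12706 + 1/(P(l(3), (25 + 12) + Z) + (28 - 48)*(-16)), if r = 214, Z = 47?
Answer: -1346835/106 ≈ -12706.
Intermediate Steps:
l(H) = 0
P(D, W) = -214 (P(D, W) = -1*214 = -214)
-12706 + 1/(P(l(3), (25 + 12) + Z) + (28 - 48)*(-16)) = -12706 + 1/(-214 + (28 - 48)*(-16)) = -12706 + 1/(-214 - 20*(-16)) = -12706 + 1/(-214 + 320) = -12706 + 1/106 = -1346835/106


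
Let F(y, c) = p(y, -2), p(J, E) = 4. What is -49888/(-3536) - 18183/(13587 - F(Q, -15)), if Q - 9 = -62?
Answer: 2254903/176579 ≈ 12.770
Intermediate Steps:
Q = -53 (Q = 9 - 62 = -53)
F(y, c) = 4
-49888/(-3536) - 18183/(13587 - F(Q, -15)) = -49888/(-3536) - 18183/(13587 - 1*4) = -49888*(-1/3536) - 18183/(13587 - 4) = 3118/221 - 18183/13583 = 2254903/176579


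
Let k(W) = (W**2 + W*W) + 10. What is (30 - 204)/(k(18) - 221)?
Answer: -174/437 ≈ -0.39817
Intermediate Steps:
k(W) = 10 + 2*W**2 (k(W) = (W**2 + W**2) + 10 = 2*W**2 + 10 = 10 + 2*W**2)
(30 - 204)/(k(18) - 221) = (30 - 204)/((10 + 2*18**2) - 221) = -174/((10 + 2*324) - 221) = -174/((10 + 648) - 221) = -174/(658 - 221) = -174/437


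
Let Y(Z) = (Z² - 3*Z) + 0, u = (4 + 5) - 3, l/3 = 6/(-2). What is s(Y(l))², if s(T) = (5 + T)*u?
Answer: 459684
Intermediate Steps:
l = -9 (l = 3*(6/(-2)) = 3*(6*(-½)) = 3*(-3) = -9)
u = 6 (u = 9 - 3 = 6)
Y(Z) = Z² - 3*Z
s(T) = 30 + 6*T (s(T) = (5 + T)*6 = 30 + 6*T)
s(Y(l))² = (30 + 6*(-9*(-3 - 9)))² = (30 + 6*(-9*(-12)))² = (30 + 6*108)² = (30 + 648)² = 678² = 459684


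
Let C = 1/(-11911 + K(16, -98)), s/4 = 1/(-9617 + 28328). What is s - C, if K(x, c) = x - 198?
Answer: 22361/75424041 ≈ 0.00029647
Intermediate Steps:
K(x, c) = -198 + x
s = 4/18711 (s = 4/(-9617 + 28328) = 4/18711 ≈ 0.00021378)
C = -1/12093 (C = 1/(-11911 + (-198 + 16)) = 1/(-11911 - 182) = 1/(-12093) = -1/12093 ≈ -8.2692e-5)
s - C = 4/18711 - 1*(-1/12093) = 4/18711 + 1/12093 = 22361/75424041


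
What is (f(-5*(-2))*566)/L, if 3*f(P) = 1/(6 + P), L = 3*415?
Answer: 283/29880 ≈ 0.0094712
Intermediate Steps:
L = 1245
f(P) = 1/(3*(6 + P))
(f(-5*(-2))*566)/L = ((1/(3*(6 - 5*(-2))))*566)/1245 = ((1/(3*(6 + 10)))*566)*(1/1245) = (((⅓)/16)*566)*(1/1245) = (((⅓)*(1/16))*566)*(1/1245) = ((1/48)*566)*(1/1245) = (283/24)*(1/1245) = 283/29880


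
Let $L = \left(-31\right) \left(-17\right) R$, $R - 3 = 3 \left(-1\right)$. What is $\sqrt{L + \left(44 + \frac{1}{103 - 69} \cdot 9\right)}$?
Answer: $\frac{\sqrt{51170}}{34} \approx 6.6532$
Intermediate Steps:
$R = 0$ ($R = 3 + 3 \left(-1\right) = 3 - 3 = 0$)
$L = 0$ ($L = \left(-31\right) \left(-17\right) 0 = 527 \cdot 0 = 0$)
$\sqrt{L + \left(44 + \frac{1}{103 - 69} \cdot 9\right)} = \sqrt{0 + \left(44 + \frac{1}{103 - 69} \cdot 9\right)} = \sqrt{0 + \left(44 + \frac{1}{34} \cdot 9\right)} = \sqrt{0 + \left(44 + \frac{9}{34}\right)} = \sqrt{0 + \frac{1505}{34}} = \sqrt{\frac{1505}{34}} = \frac{\sqrt{51170}}{34}$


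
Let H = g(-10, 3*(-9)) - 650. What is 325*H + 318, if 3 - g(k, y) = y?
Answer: -201182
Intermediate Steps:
g(k, y) = 3 - y
H = -620 (H = (3 - 3*(-9)) - 650 = (3 - 1*(-27)) - 650 = (3 + 27) - 650 = 30 - 650 = -620)
325*H + 318 = 325*(-620) + 318 = -201500 + 318 = -201182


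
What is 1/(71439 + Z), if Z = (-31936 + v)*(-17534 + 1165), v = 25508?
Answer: 1/105291371 ≈ 9.4975e-9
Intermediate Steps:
Z = 105219932 (Z = (-31936 + 25508)*(-17534 + 1165) = -6428*(-16369) = 105219932)
1/(71439 + Z) = 1/(71439 + 105219932) = 1/105291371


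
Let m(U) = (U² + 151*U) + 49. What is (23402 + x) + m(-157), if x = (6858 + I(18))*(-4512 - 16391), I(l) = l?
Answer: -143704635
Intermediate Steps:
m(U) = 49 + U² + 151*U
x = -143729028 (x = (6858 + 18)*(-4512 - 16391) = 6876*(-20903) = -143729028)
(23402 + x) + m(-157) = (23402 - 143729028) + (49 + (-157)² + 151*(-157)) = -143705626 + (49 + 24649 - 23707) = -143705626 + 991 = -143704635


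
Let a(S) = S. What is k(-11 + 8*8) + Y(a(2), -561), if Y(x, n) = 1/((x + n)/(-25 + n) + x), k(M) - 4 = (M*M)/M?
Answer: 99253/1731 ≈ 57.339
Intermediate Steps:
k(M) = 4 + M (k(M) = 4 + (M*M)/M = 4 + M²/M = 4 + M)
Y(x, n) = 1/(x + (n + x)/(-25 + n)) (Y(x, n) = 1/((n + x)/(-25 + n) + x) = 1/(x + (n + x)/(-25 + n)))
k(-11 + 8*8) + Y(a(2), -561) = (4 + (-11 + 8*8)) + (-25 - 561)/(-561 - 24*2 - 561*2) = (4 + (-11 + 64)) - 586/(-561 - 48 - 1122) = (4 + 53) - 586/(-1731) = 57 - 1/1731*(-586) = 57 + 586/1731 = 99253/1731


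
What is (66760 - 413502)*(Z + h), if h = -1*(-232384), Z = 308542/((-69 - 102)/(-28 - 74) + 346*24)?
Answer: -22758100953802280/282393 ≈ -8.0590e+10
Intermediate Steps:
Z = 10490428/282393 (Z = 308542/(-171/(-102) + 8304) = 308542/(-171*(-1/102) + 8304) = 308542/(57/34 + 8304) = 308542/(282393/34) = 308542*(34/282393) = 10490428/282393 ≈ 37.148)
h = 232384
(66760 - 413502)*(Z + h) = (66760 - 413502)*(10490428/282393 + 232384) = -346742*65634105340/282393 = -22758100953802280/282393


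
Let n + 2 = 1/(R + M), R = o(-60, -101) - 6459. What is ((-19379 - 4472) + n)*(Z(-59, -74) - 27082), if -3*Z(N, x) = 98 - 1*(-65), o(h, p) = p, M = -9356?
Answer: 30906466807741/47748 ≈ 6.4728e+8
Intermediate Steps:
Z(N, x) = -163/3 (Z(N, x) = -(98 - 1*(-65))/3 = -(98 + 65)/3 = -⅓*163 = -163/3)
R = -6560 (R = -101 - 6459 = -6560)
n = -31833/15916 (n = -2 + 1/(-6560 - 9356) = -2 + 1/(-15916) = -2 - 1/15916 = -31833/15916 ≈ -2.0001)
((-19379 - 4472) + n)*(Z(-59, -74) - 27082) = ((-19379 - 4472) - 31833/15916)*(-163/3 - 27082) = (-23851 - 31833/15916)*(-81409/3) = -379644349/15916*(-81409/3) = 30906466807741/47748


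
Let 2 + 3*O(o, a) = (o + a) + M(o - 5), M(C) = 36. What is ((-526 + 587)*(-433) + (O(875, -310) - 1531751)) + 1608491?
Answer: 151580/3 ≈ 50527.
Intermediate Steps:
O(o, a) = 34/3 + a/3 + o/3 (O(o, a) = -⅔ + ((o + a) + 36)/3 = -⅔ + ((a + o) + 36)/3 = -⅔ + (36 + a + o)/3 = -⅔ + (12 + a/3 + o/3) = 34/3 + a/3 + o/3)
((-526 + 587)*(-433) + (O(875, -310) - 1531751)) + 1608491 = ((-526 + 587)*(-433) + ((34/3 + (⅓)*(-310) + (⅓)*875) - 1531751)) + 1608491 = (61*(-433) + ((34/3 - 310/3 + 875/3) - 1531751)) + 1608491 = (-26413 + (599/3 - 1531751)) + 1608491 = (-26413 - 4594654/3) + 1608491 = -4673893/3 + 1608491 = 151580/3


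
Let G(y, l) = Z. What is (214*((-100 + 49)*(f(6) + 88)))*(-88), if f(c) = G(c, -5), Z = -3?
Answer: 81636720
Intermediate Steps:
G(y, l) = -3
f(c) = -3
(214*((-100 + 49)*(f(6) + 88)))*(-88) = (214*((-100 + 49)*(-3 + 88)))*(-88) = (214*(-51*85))*(-88) = (214*(-4335))*(-88) = -927690*(-88) = 81636720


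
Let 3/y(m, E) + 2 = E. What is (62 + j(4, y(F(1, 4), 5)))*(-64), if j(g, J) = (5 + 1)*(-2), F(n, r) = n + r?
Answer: -3200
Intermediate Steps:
y(m, E) = 3/(-2 + E)
j(g, J) = -12 (j(g, J) = 6*(-2) = -12)
(62 + j(4, y(F(1, 4), 5)))*(-64) = (62 - 12)*(-64) = 50*(-64) = -3200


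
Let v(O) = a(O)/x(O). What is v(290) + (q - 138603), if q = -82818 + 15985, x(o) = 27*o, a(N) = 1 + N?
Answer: -536187863/2610 ≈ -2.0544e+5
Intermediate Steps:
q = -66833
v(O) = (1 + O)/(27*O) (v(O) = (1 + O)/((27*O)) = (1 + O)*(1/(27*O)) = (1 + O)/(27*O))
v(290) + (q - 138603) = (1/27)*(1 + 290)/290 + (-66833 - 138603) = (1/27)*(1/290)*291 - 205436 = 97/2610 - 205436 = -536187863/2610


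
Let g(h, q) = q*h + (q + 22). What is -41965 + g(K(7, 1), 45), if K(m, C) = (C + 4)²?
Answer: -40773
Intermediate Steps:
K(m, C) = (4 + C)²
g(h, q) = 22 + q + h*q (g(h, q) = h*q + (22 + q) = 22 + q + h*q)
-41965 + g(K(7, 1), 45) = -41965 + (22 + 45 + (4 + 1)²*45) = -41965 + (22 + 45 + 5²*45) = -41965 + (22 + 45 + 25*45) = -41965 + (22 + 45 + 1125) = -41965 + 1192 = -40773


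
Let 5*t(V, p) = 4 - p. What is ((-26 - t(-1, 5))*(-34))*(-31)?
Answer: -135966/5 ≈ -27193.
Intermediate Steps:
t(V, p) = ⅘ - p/5 (t(V, p) = (4 - p)/5 = ⅘ - p/5)
((-26 - t(-1, 5))*(-34))*(-31) = ((-26 - (⅘ - ⅕*5))*(-34))*(-31) = ((-26 - (⅘ - 1))*(-34))*(-31) = ((-26 - 1*(-⅕))*(-34))*(-31) = ((-26 + ⅕)*(-34))*(-31) = -129/5*(-34)*(-31) = (4386/5)*(-31) = -135966/5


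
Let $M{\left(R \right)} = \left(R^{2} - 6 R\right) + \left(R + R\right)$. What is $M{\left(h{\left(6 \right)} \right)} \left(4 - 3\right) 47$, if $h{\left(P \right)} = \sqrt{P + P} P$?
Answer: $20304 - 2256 \sqrt{3} \approx 16397.0$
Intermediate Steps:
$h{\left(P \right)} = \sqrt{2} P^{\frac{3}{2}}$ ($h{\left(P \right)} = \sqrt{2 P} P = \sqrt{2} \sqrt{P} P = \sqrt{2} P^{\frac{3}{2}}$)
$M{\left(R \right)} = R^{2} - 4 R$ ($M{\left(R \right)} = \left(R^{2} - 6 R\right) + 2 R = R^{2} - 4 R$)
$M{\left(h{\left(6 \right)} \right)} \left(4 - 3\right) 47 = \sqrt{2} \cdot 6^{\frac{3}{2}} \left(-4 + \sqrt{2} \cdot 6^{\frac{3}{2}}\right) \left(4 - 3\right) 47 = \sqrt{2} \cdot 6 \sqrt{6} \left(-4 + \sqrt{2} \cdot 6 \sqrt{6}\right) \left(4 - 3\right) 47 = 12 \sqrt{3} \left(-4 + 12 \sqrt{3}\right) 1 \cdot 47 = 12 \sqrt{3} \left(-4 + 12 \sqrt{3}\right) 47 = 564 \sqrt{3} \left(-4 + 12 \sqrt{3}\right)$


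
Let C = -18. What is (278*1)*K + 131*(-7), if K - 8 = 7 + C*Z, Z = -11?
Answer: 58297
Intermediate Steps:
K = 213 (K = 8 + (7 - 18*(-11)) = 8 + (7 + 198) = 8 + 205 = 213)
(278*1)*K + 131*(-7) = (278*1)*213 + 131*(-7) = 278*213 - 917 = 59214 - 917 = 58297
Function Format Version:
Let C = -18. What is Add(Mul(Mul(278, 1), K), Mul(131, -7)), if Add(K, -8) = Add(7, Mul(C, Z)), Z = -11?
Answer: 58297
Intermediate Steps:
K = 213 (K = Add(8, Add(7, Mul(-18, -11))) = Add(8, Add(7, 198)) = Add(8, 205) = 213)
Add(Mul(Mul(278, 1), K), Mul(131, -7)) = Add(Mul(Mul(278, 1), 213), Mul(131, -7)) = Add(Mul(278, 213), -917) = Add(59214, -917) = 58297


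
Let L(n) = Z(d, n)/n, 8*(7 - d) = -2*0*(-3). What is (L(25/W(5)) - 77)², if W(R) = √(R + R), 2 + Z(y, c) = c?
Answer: 722008/125 + 304*√10/25 ≈ 5814.5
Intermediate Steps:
d = 7 (d = 7 - (-2*0)*(-3)/8 = 7 - 0*(-3) = 7 - ⅛*0 = 7 + 0 = 7)
Z(y, c) = -2 + c
W(R) = √2*√R (W(R) = √(2*R) = √2*√R)
L(n) = (-2 + n)/n
(L(25/W(5)) - 77)² = ((-2 + 25/((√2*√5)))/((25/((√2*√5)))) - 77)² = ((-2 + 25/(√10))/((25/(√10))) - 77)² = ((-2 + 25*(√10/10))/((25*(√10/10))) - 77)² = ((-2 + 5*√10/2)/((5*√10/2)) - 77)² = ((√10/25)*(-2 + 5*√10/2) - 77)² = (√10*(-2 + 5*√10/2)/25 - 77)² = (-77 + √10*(-2 + 5*√10/2)/25)²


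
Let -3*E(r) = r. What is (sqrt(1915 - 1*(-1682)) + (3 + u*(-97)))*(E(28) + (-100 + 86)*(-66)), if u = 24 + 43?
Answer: -17825024/3 + 2744*sqrt(3597)/3 ≈ -5.8868e+6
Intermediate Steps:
u = 67
E(r) = -r/3
(sqrt(1915 - 1*(-1682)) + (3 + u*(-97)))*(E(28) + (-100 + 86)*(-66)) = (sqrt(1915 - 1*(-1682)) + (3 + 67*(-97)))*(-1/3*28 + (-100 + 86)*(-66)) = (sqrt(1915 + 1682) + (3 - 6499))*(-28/3 - 14*(-66)) = (sqrt(3597) - 6496)*(-28/3 + 924) = (-6496 + sqrt(3597))*(2744/3) = -17825024/3 + 2744*sqrt(3597)/3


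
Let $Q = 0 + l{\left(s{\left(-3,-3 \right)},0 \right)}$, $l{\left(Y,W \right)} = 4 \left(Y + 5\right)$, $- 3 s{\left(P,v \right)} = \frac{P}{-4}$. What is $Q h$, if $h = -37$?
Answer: $-703$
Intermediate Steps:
$s{\left(P,v \right)} = \frac{P}{12}$ ($s{\left(P,v \right)} = - \frac{P \frac{1}{-4}}{3} = - \frac{P \left(- \frac{1}{4}\right)}{3} = - \frac{\left(- \frac{1}{4}\right) P}{3} = \frac{P}{12}$)
$l{\left(Y,W \right)} = 20 + 4 Y$ ($l{\left(Y,W \right)} = 4 \left(5 + Y\right) = 20 + 4 Y$)
$Q = 19$ ($Q = 0 + \left(20 + 4 \cdot \frac{1}{12} \left(-3\right)\right) = 0 + \left(20 + 4 \left(- \frac{1}{4}\right)\right) = 0 + \left(20 - 1\right) = 0 + 19 = 19$)
$Q h = 19 \left(-37\right) = -703$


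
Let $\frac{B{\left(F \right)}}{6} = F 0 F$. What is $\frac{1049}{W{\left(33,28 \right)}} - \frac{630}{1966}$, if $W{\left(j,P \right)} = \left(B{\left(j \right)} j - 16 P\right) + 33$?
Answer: $- \frac{1161892}{407945} \approx -2.8482$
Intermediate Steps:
$B{\left(F \right)} = 0$ ($B{\left(F \right)} = 6 F 0 F = 6 \cdot 0 F = 6 \cdot 0 = 0$)
$W{\left(j,P \right)} = 33 - 16 P$ ($W{\left(j,P \right)} = \left(0 j - 16 P\right) + 33 = \left(0 - 16 P\right) + 33 = - 16 P + 33 = 33 - 16 P$)
$\frac{1049}{W{\left(33,28 \right)}} - \frac{630}{1966} = \frac{1049}{33 - 448} - \frac{630}{1966} = \frac{1049}{33 - 448} - \frac{315}{983} = \frac{1049}{-415} - \frac{315}{983} = 1049 \left(- \frac{1}{415}\right) - \frac{315}{983} = - \frac{1049}{415} - \frac{315}{983} = - \frac{1161892}{407945}$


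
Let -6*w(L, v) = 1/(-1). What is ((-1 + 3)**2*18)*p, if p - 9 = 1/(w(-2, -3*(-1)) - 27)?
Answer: 103896/161 ≈ 645.32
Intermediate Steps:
w(L, v) = 1/6 (w(L, v) = -1/6/(-1) = -1/6*(-1) = 1/6)
p = 1443/161 (p = 9 + 1/(1/6 - 27) = 9 + 1/(-161/6) = 9 - 6/161 = 1443/161 ≈ 8.9627)
((-1 + 3)**2*18)*p = ((-1 + 3)**2*18)*(1443/161) = (2**2*18)*(1443/161) = (4*18)*(1443/161) = 72*(1443/161) = 103896/161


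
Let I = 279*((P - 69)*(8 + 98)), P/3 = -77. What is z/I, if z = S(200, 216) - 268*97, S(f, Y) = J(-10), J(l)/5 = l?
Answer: 1447/492900 ≈ 0.0029357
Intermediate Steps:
J(l) = 5*l
P = -231 (P = 3*(-77) = -231)
S(f, Y) = -50 (S(f, Y) = 5*(-10) = -50)
z = -26046 (z = -50 - 268*97 = -50 - 25996 = -26046)
I = -8872200 (I = 279*((-231 - 69)*(8 + 98)) = 279*(-300*106) = 279*(-31800) = -8872200)
z/I = -26046/(-8872200) = -26046*(-1/8872200) = 1447/492900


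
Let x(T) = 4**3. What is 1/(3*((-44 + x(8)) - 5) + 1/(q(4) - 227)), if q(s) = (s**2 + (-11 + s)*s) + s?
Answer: 235/10574 ≈ 0.022224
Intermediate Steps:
x(T) = 64
q(s) = s + s**2 + s*(-11 + s) (q(s) = (s**2 + s*(-11 + s)) + s = s + s**2 + s*(-11 + s))
1/(3*((-44 + x(8)) - 5) + 1/(q(4) - 227)) = 1/(3*((-44 + 64) - 5) + 1/(2*4*(-5 + 4) - 227)) = 1/(3*(20 - 5) + 1/(2*4*(-1) - 227)) = 1/(3*15 + 1/(-8 - 227)) = 1/(45 + 1/(-235)) = 1/(45 - 1/235) = 1/(10574/235) = 235/10574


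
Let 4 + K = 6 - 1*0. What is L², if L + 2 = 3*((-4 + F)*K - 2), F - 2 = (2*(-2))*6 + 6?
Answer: 16384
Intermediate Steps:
F = -16 (F = 2 + ((2*(-2))*6 + 6) = 2 + (-4*6 + 6) = 2 + (-24 + 6) = 2 - 18 = -16)
K = 2 (K = -4 + (6 - 1*0) = -4 + (6 + 0) = -4 + 6 = 2)
L = -128 (L = -2 + 3*((-4 - 16)*2 - 2) = -2 + 3*(-20*2 - 2) = -2 + 3*(-40 - 2) = -2 + 3*(-42) = -2 - 126 = -128)
L² = (-128)² = 16384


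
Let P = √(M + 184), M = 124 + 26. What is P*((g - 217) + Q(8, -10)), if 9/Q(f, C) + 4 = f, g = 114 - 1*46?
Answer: -587*√334/4 ≈ -2682.0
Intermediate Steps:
M = 150
P = √334 (P = √(150 + 184) = √334 ≈ 18.276)
g = 68 (g = 114 - 46 = 68)
Q(f, C) = 9/(-4 + f)
P*((g - 217) + Q(8, -10)) = √334*((68 - 217) + 9/(-4 + 8)) = √334*(-149 + 9/4) = √334*(-587/4) = -587*√334/4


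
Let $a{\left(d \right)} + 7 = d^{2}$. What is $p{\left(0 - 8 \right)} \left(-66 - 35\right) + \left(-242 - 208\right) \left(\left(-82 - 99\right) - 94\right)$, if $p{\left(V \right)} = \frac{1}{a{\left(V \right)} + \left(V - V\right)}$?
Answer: $\frac{7053649}{57} \approx 1.2375 \cdot 10^{5}$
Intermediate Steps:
$a{\left(d \right)} = -7 + d^{2}$
$p{\left(V \right)} = \frac{1}{-7 + V^{2}}$ ($p{\left(V \right)} = \frac{1}{\left(-7 + V^{2}\right) + \left(V - V\right)} = \frac{1}{\left(-7 + V^{2}\right) + 0} = \frac{1}{-7 + V^{2}}$)
$p{\left(0 - 8 \right)} \left(-66 - 35\right) + \left(-242 - 208\right) \left(\left(-82 - 99\right) - 94\right) = \frac{-66 - 35}{-7 + \left(0 - 8\right)^{2}} + \left(-242 - 208\right) \left(\left(-82 - 99\right) - 94\right) = \frac{1}{-7 + \left(0 - 8\right)^{2}} \left(-101\right) - 450 \left(-181 - 94\right) = \frac{1}{-7 + \left(-8\right)^{2}} \left(-101\right) - -123750 = \frac{1}{-7 + 64} \left(-101\right) + 123750 = \frac{1}{57} \left(-101\right) + 123750 = - \frac{101}{57} + 123750 = \frac{7053649}{57}$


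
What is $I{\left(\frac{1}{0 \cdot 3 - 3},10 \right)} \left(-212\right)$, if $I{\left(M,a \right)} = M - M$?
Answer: $0$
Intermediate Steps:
$I{\left(M,a \right)} = 0$
$I{\left(\frac{1}{0 \cdot 3 - 3},10 \right)} \left(-212\right) = 0 \left(-212\right) = 0$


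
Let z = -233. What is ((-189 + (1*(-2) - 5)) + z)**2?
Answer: 184041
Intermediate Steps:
((-189 + (1*(-2) - 5)) + z)**2 = ((-189 + (1*(-2) - 5)) - 233)**2 = ((-189 + (-2 - 5)) - 233)**2 = ((-189 - 7) - 233)**2 = (-196 - 233)**2 = (-429)**2 = 184041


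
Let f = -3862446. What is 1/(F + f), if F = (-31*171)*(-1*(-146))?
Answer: -1/4636392 ≈ -2.1568e-7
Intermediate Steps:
F = -773946 (F = -5301*146 = -773946)
1/(F + f) = 1/(-773946 - 3862446) = 1/(-4636392) = -1/4636392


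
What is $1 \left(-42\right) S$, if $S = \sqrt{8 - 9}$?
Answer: $- 42 i \approx - 42.0 i$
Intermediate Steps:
$S = i$ ($S = \sqrt{-1} = i \approx 1.0 i$)
$1 \left(-42\right) S = 1 \left(-42\right) i = - 42 i$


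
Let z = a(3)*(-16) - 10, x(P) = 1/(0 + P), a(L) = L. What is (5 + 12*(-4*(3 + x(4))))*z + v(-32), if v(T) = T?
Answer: 8726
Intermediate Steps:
x(P) = 1/P
z = -58 (z = 3*(-16) - 10 = -48 - 10 = -58)
(5 + 12*(-4*(3 + x(4))))*z + v(-32) = (5 + 12*(-4*(3 + 1/4)))*(-58) - 32 = (5 + 12*(-4*(3 + ¼)))*(-58) - 32 = (5 + 12*(-4*13/4))*(-58) - 32 = (5 + 12*(-13))*(-58) - 32 = (5 - 156)*(-58) - 32 = -151*(-58) - 32 = 8758 - 32 = 8726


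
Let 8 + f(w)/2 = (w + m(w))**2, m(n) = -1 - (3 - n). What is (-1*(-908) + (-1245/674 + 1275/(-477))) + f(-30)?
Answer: 973011539/107166 ≈ 9079.5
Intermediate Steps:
m(n) = -4 + n (m(n) = -1 + (-3 + n) = -4 + n)
f(w) = -16 + 2*(-4 + 2*w)**2 (f(w) = -16 + 2*(w + (-4 + w))**2 = -16 + 2*(-4 + 2*w)**2)
(-1*(-908) + (-1245/674 + 1275/(-477))) + f(-30) = (-1*(-908) + (-1245/674 + 1275/(-477))) + (-16 + 8*(-2 - 30)**2) = (908 + (-1245*1/674 + 1275*(-1/477))) + (-16 + 8*(-32)**2) = (908 + (-1245/674 - 425/159)) + (-16 + 8*1024) = (908 - 484405/107166) + (-16 + 8192) = 96822323/107166 + 8176 = 973011539/107166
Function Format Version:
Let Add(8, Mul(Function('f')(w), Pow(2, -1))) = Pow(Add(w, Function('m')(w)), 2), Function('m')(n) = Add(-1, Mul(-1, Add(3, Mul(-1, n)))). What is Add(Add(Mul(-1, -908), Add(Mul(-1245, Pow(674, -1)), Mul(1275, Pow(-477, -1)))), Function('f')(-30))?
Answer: Rational(973011539, 107166) ≈ 9079.5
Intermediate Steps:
Function('m')(n) = Add(-4, n) (Function('m')(n) = Add(-1, Add(-3, n)) = Add(-4, n))
Function('f')(w) = Add(-16, Mul(2, Pow(Add(-4, Mul(2, w)), 2))) (Function('f')(w) = Add(-16, Mul(2, Pow(Add(w, Add(-4, w)), 2))) = Add(-16, Mul(2, Pow(Add(-4, Mul(2, w)), 2))))
Add(Add(Mul(-1, -908), Add(Mul(-1245, Pow(674, -1)), Mul(1275, Pow(-477, -1)))), Function('f')(-30)) = Add(Add(Mul(-1, -908), Add(Mul(-1245, Pow(674, -1)), Mul(1275, Pow(-477, -1)))), Add(-16, Mul(8, Pow(Add(-2, -30), 2)))) = Add(Add(908, Add(Mul(-1245, Rational(1, 674)), Mul(1275, Rational(-1, 477)))), Add(-16, Mul(8, Pow(-32, 2)))) = Add(Add(908, Add(Rational(-1245, 674), Rational(-425, 159))), Add(-16, Mul(8, 1024))) = Add(Add(908, Rational(-484405, 107166)), Add(-16, 8192)) = Add(Rational(96822323, 107166), 8176) = Rational(973011539, 107166)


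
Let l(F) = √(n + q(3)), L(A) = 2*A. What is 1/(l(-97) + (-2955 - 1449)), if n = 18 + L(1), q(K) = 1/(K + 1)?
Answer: -2/8799 ≈ -0.00022730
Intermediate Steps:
q(K) = 1/(1 + K)
n = 20 (n = 18 + 2*1 = 18 + 2 = 20)
l(F) = 9/2 (l(F) = √(20 + 1/(1 + 3)) = √(20 + 1/4) = √(20 + ¼) = √(81/4) = 9/2)
1/(l(-97) + (-2955 - 1449)) = 1/(9/2 + (-2955 - 1449)) = 1/(9/2 - 4404) = 1/(-8799/2) = -2/8799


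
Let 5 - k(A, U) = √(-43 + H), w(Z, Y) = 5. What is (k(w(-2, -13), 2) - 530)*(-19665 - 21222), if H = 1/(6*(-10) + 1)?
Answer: 21465675 + 2079*I*√16638 ≈ 2.1466e+7 + 2.6817e+5*I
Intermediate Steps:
H = -1/59 (H = 1/(-60 + 1) = 1/(-59) = -1/59 ≈ -0.016949)
k(A, U) = 5 - 3*I*√16638/59 (k(A, U) = 5 - √(-43 - 1/59) = 5 - √(-2538/59) = 5 - 3*I*√16638/59)
(k(w(-2, -13), 2) - 530)*(-19665 - 21222) = ((5 - 3*I*√16638/59) - 530)*(-19665 - 21222) = (-525 - 3*I*√16638/59)*(-40887) = 21465675 + 2079*I*√16638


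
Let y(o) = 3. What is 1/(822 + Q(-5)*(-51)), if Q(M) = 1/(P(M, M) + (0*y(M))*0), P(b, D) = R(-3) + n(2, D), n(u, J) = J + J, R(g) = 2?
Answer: 8/6627 ≈ 0.0012072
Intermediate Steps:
n(u, J) = 2*J
P(b, D) = 2 + 2*D
Q(M) = 1/(2 + 2*M) (Q(M) = 1/((2 + 2*M) + (0*3)*0) = 1/((2 + 2*M) + 0*0) = 1/((2 + 2*M) + 0) = 1/(2 + 2*M))
1/(822 + Q(-5)*(-51)) = 1/(822 + (1/(2*(1 - 5)))*(-51)) = 1/(822 + ((½)/(-4))*(-51)) = 1/(822 + ((½)*(-¼))*(-51)) = 1/(822 - ⅛*(-51)) = 1/(822 + 51/8) = 1/(6627/8) = 8/6627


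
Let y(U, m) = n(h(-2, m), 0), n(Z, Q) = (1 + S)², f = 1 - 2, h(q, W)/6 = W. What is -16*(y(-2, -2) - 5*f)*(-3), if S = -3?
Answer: 432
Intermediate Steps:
h(q, W) = 6*W
f = -1
n(Z, Q) = 4 (n(Z, Q) = (1 - 3)² = (-2)² = 4)
y(U, m) = 4
-16*(y(-2, -2) - 5*f)*(-3) = -16*(4 - 5*(-1))*(-3) = -16*(4 + 5)*(-3) = -16*9*(-3) = -144*(-3) = 432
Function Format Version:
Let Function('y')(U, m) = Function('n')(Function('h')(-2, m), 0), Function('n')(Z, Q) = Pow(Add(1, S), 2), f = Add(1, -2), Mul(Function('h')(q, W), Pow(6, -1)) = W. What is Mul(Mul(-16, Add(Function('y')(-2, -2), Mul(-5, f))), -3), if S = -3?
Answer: 432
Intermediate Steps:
Function('h')(q, W) = Mul(6, W)
f = -1
Function('n')(Z, Q) = 4 (Function('n')(Z, Q) = Pow(Add(1, -3), 2) = Pow(-2, 2) = 4)
Function('y')(U, m) = 4
Mul(Mul(-16, Add(Function('y')(-2, -2), Mul(-5, f))), -3) = Mul(Mul(-16, Add(4, Mul(-5, -1))), -3) = Mul(Mul(-16, Add(4, 5)), -3) = Mul(Mul(-16, 9), -3) = Mul(-144, -3) = 432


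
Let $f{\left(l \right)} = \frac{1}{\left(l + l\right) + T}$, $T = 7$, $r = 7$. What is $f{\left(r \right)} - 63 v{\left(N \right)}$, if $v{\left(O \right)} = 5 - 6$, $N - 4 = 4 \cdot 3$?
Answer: $\frac{1324}{21} \approx 63.048$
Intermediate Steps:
$N = 16$ ($N = 4 + 4 \cdot 3 = 4 + 12 = 16$)
$f{\left(l \right)} = \frac{1}{7 + 2 l}$ ($f{\left(l \right)} = \frac{1}{\left(l + l\right) + 7} = \frac{1}{2 l + 7} = \frac{1}{7 + 2 l}$)
$v{\left(O \right)} = -1$
$f{\left(r \right)} - 63 v{\left(N \right)} = \frac{1}{7 + 2 \cdot 7} - -63 = \frac{1}{7 + 14} + 63 = \frac{1}{21} + 63 = \frac{1324}{21}$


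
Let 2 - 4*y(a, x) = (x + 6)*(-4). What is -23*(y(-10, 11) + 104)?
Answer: -5589/2 ≈ -2794.5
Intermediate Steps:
y(a, x) = 13/2 + x (y(a, x) = 1/2 - (x + 6)*(-4)/4 = 1/2 - (6 + x)*(-4)/4 = 1/2 - (-24 - 4*x)/4 = 1/2 + (6 + x) = 13/2 + x)
-23*(y(-10, 11) + 104) = -23*((13/2 + 11) + 104) = -23*(35/2 + 104) = -23*243/2 = -5589/2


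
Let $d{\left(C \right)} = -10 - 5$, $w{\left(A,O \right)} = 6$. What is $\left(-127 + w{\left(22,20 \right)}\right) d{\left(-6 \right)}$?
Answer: $1815$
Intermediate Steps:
$d{\left(C \right)} = -15$
$\left(-127 + w{\left(22,20 \right)}\right) d{\left(-6 \right)} = \left(-127 + 6\right) \left(-15\right) = \left(-121\right) \left(-15\right) = 1815$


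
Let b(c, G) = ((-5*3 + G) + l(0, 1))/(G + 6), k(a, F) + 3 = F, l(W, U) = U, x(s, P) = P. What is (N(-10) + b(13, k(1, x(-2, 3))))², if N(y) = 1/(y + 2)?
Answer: 3481/576 ≈ 6.0434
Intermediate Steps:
N(y) = 1/(2 + y)
k(a, F) = -3 + F
b(c, G) = (-14 + G)/(6 + G) (b(c, G) = ((-5*3 + G) + 1)/(G + 6) = ((-15 + G) + 1)/(6 + G) = (-14 + G)/(6 + G))
(N(-10) + b(13, k(1, x(-2, 3))))² = (1/(2 - 10) + (-14 + (-3 + 3))/(6 + (-3 + 3)))² = (1/(-8) + (-14 + 0)/(6 + 0))² = (-⅛ - 14/6)² = (-⅛ + (⅙)*(-14))² = (-⅛ - 7/3)² = (-59/24)² = 3481/576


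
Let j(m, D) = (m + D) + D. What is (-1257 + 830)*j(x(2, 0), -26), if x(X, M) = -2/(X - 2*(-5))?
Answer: 133651/6 ≈ 22275.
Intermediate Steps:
x(X, M) = -2/(10 + X) (x(X, M) = -2/(X + 10) = -2/(10 + X))
j(m, D) = m + 2*D (j(m, D) = (D + m) + D = m + 2*D)
(-1257 + 830)*j(x(2, 0), -26) = (-1257 + 830)*(-2/(10 + 2) + 2*(-26)) = -427*(-2/12 - 52) = -427*(-2*1/12 - 52) = -427*(-⅙ - 52) = -427*(-313/6) = 133651/6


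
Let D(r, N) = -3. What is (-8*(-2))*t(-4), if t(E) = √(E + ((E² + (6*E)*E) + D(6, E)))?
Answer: 16*√105 ≈ 163.95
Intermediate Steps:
t(E) = √(-3 + E + 7*E²) (t(E) = √(E + ((E² + (6*E)*E) - 3)) = √(E + ((E² + 6*E²) - 3)) = √(E + (7*E² - 3)) = √(E + (-3 + 7*E²)) = √(-3 + E + 7*E²))
(-8*(-2))*t(-4) = (-8*(-2))*√(-3 - 4 + 7*(-4)²) = 16*√(-3 - 4 + 7*16) = 16*√(-3 - 4 + 112) = 16*√105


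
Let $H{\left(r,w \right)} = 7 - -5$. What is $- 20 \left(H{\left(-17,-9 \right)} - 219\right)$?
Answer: $4140$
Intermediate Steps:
$H{\left(r,w \right)} = 12$ ($H{\left(r,w \right)} = 7 + 5 = 12$)
$- 20 \left(H{\left(-17,-9 \right)} - 219\right) = - 20 \left(12 - 219\right) = \left(-20\right) \left(-207\right) = 4140$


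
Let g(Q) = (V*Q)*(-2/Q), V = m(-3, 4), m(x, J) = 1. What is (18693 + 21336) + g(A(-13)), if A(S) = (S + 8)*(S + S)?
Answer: 40027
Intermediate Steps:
V = 1
A(S) = 2*S*(8 + S) (A(S) = (8 + S)*(2*S) = 2*S*(8 + S))
g(Q) = -2 (g(Q) = (1*Q)*(-2/Q) = Q*(-2/Q) = -2)
(18693 + 21336) + g(A(-13)) = (18693 + 21336) - 2 = 40029 - 2 = 40027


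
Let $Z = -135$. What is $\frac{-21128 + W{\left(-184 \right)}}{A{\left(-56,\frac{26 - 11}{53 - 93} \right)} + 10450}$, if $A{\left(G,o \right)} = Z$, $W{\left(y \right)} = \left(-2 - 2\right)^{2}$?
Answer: $- \frac{21112}{10315} \approx -2.0467$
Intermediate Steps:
$W{\left(y \right)} = 16$ ($W{\left(y \right)} = \left(-4\right)^{2} = 16$)
$A{\left(G,o \right)} = -135$
$\frac{-21128 + W{\left(-184 \right)}}{A{\left(-56,\frac{26 - 11}{53 - 93} \right)} + 10450} = \frac{-21128 + 16}{-135 + 10450} = - \frac{21112}{10315}$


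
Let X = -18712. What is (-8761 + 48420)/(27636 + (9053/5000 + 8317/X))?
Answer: 231906002500/161609498421 ≈ 1.4350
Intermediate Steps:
(-8761 + 48420)/(27636 + (9053/5000 + 8317/X)) = (-8761 + 48420)/(27636 + (9053/5000 + 8317/(-18712))) = 39659/(27636 + (9053*(1/5000) + 8317*(-1/18712))) = 39659/(27636 + (9053/5000 - 8317/18712)) = 39659/(27636 + 7988421/5847500) = 39659/(161609498421/5847500) = 39659*(5847500/161609498421) = 231906002500/161609498421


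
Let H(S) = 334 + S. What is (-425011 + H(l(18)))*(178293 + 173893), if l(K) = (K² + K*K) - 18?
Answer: -149343416742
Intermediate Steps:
l(K) = -18 + 2*K² (l(K) = (K² + K²) - 18 = 2*K² - 18 = -18 + 2*K²)
(-425011 + H(l(18)))*(178293 + 173893) = (-425011 + (334 + (-18 + 2*18²)))*(178293 + 173893) = (-425011 + (334 + (-18 + 2*324)))*352186 = (-425011 + (334 + (-18 + 648)))*352186 = (-425011 + (334 + 630))*352186 = (-425011 + 964)*352186 = -424047*352186 = -149343416742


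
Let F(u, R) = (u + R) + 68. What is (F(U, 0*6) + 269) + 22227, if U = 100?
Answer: 22664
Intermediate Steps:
F(u, R) = 68 + R + u (F(u, R) = (R + u) + 68 = 68 + R + u)
(F(U, 0*6) + 269) + 22227 = ((68 + 0*6 + 100) + 269) + 22227 = ((68 + 0 + 100) + 269) + 22227 = (168 + 269) + 22227 = 437 + 22227 = 22664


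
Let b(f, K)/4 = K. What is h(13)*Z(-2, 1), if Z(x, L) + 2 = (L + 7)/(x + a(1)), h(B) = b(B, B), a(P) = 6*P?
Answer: 0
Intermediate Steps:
b(f, K) = 4*K
h(B) = 4*B
Z(x, L) = -2 + (7 + L)/(6 + x) (Z(x, L) = -2 + (L + 7)/(x + 6*1) = -2 + (7 + L)/(x + 6) = -2 + (7 + L)/(6 + x))
h(13)*Z(-2, 1) = (4*13)*((-5 + 1 - 2*(-2))/(6 - 2)) = 52*((-5 + 1 + 4)/4) = 52*((¼)*0) = 52*0 = 0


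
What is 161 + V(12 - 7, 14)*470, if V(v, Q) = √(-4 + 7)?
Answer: 161 + 470*√3 ≈ 975.06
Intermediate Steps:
V(v, Q) = √3
161 + V(12 - 7, 14)*470 = 161 + √3*470 = 161 + 470*√3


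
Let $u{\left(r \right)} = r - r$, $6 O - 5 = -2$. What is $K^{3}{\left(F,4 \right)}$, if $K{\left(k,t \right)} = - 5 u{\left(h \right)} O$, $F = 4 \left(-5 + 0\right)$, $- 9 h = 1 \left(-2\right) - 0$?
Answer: $0$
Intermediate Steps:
$O = \frac{1}{2}$ ($O = \frac{5}{6} + \frac{1}{6} \left(-2\right) = \frac{5}{6} - \frac{1}{3} = \frac{1}{2} \approx 0.5$)
$h = \frac{2}{9}$ ($h = - \frac{1 \left(-2\right) - 0}{9} = - \frac{-2 + 0}{9} = \left(- \frac{1}{9}\right) \left(-2\right) = \frac{2}{9} \approx 0.22222$)
$F = -20$ ($F = 4 \left(-5\right) = -20$)
$u{\left(r \right)} = 0$
$K{\left(k,t \right)} = 0$ ($K{\left(k,t \right)} = \left(-5\right) 0 \cdot \frac{1}{2} = 0 \cdot \frac{1}{2} = 0$)
$K^{3}{\left(F,4 \right)} = 0^{3} = 0$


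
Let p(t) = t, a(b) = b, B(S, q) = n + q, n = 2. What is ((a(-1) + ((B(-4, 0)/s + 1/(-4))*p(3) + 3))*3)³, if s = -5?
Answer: 27/8000 ≈ 0.0033750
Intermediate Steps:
B(S, q) = 2 + q
((a(-1) + ((B(-4, 0)/s + 1/(-4))*p(3) + 3))*3)³ = ((-1 + (((2 + 0)/(-5) + 1/(-4))*3 + 3))*3)³ = ((-1 + ((2*(-⅕) + 1*(-¼))*3 + 3))*3)³ = ((-1 + ((-⅖ - ¼)*3 + 3))*3)³ = ((-1 + (-13/20*3 + 3))*3)³ = ((-1 + (-39/20 + 3))*3)³ = ((-1 + 21/20)*3)³ = ((1/20)*3)³ = (3/20)³ = 27/8000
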